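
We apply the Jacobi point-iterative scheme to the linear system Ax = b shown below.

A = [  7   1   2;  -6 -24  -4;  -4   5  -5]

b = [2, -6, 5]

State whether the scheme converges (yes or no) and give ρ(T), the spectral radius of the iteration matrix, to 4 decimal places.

Let D = diag(7, -24, -5); L, U the strict triangles.
Jacobi: T = -D⁻¹(L+U), T[2,0] = -(-4)/(-5) = -0.8000; T[2,2] = 0.
  T[0,:] = [+0.0000  -0.1429  -0.2857]
  T[1,:] = [-0.2500  +0.0000  -0.1667]
  T[2,:] = [-0.8000  +1.0000  +0.0000]
|λ(T)| sorted: 0.4599, 0.3375, 0.3375.
ρ = 0.4599; 0.4599 < 1 ⇒ converges.

yes, ρ = 0.4599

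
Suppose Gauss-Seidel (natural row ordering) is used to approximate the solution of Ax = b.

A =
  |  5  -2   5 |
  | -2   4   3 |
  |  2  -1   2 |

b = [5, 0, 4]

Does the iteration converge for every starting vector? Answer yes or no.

A = D + L + U where D = diag(5, 4, 2).
GS T = -(D+L)⁻¹U: row 0 first, T[0,1] = -(-2)/(5) = +0.4000; later rows by forward substitution.
  T[0,:] = [+0.0000, +0.4000, -1.0000]
  T[1,:] = [+0.0000, +0.2000, -1.2500]
  T[2,:] = [+0.0000, -0.3000, +0.3750]
|roots of det(T-λI)|: 0.9061, 0.3311, 0.0000.
ρ = 0.9061; 0.9061 < 1 ⇒ converges.

yes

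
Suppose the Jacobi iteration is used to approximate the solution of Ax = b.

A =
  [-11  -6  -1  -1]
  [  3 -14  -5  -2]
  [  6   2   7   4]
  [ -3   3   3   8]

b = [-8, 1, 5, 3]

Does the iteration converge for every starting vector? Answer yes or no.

yes

A = D + L + U where D = diag(-11, -14, 7, 8).
T_J = -D⁻¹(L+U): T[0,2] = -(-1)/(-11) = -0.0909; T[0,0] = 0.
  T[0,:] = [+0.0000  -0.5455  -0.0909  -0.0909]
  T[1,:] = [+0.2143  +0.0000  -0.3571  -0.1429]
  T[2,:] = [-0.8571  -0.2857  +0.0000  -0.5714]
  T[3,:] = [+0.3750  -0.3750  -0.3750  +0.0000]
|roots of det(T-λI)|: 0.7779, 0.5220, 0.5220, 0.0492.
ρ(T) = max|λ| = 0.7779; 0.7779 < 1: convergent.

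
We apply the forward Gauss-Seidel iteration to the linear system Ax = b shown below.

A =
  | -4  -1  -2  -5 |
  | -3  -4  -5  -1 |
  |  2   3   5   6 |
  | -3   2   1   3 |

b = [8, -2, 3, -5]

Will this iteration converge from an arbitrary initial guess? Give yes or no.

no

A = D + L + U where D = diag(-4, -4, 5, 3).
GS T = -(D+L)⁻¹U: row 0 first, T[0,1] = -(-1)/(-4) = -0.2500; later rows by forward substitution.
  T[0,:] = [+0.0000  -0.2500  -0.5000  -1.2500]
  T[1,:] = [+0.0000  +0.1875  -0.8750  +0.6875]
  T[2,:] = [+0.0000  -0.0125  +0.7250  -1.1125]
  T[3,:] = [+0.0000  -0.3708  -0.1583  -1.3375]
moduli |λ_i(T)| = 1.3683, 0.5235, 0.5235, 0.0000.
spectral radius ρ = 1.3683; 1.3683 > 1, so it fails to converge.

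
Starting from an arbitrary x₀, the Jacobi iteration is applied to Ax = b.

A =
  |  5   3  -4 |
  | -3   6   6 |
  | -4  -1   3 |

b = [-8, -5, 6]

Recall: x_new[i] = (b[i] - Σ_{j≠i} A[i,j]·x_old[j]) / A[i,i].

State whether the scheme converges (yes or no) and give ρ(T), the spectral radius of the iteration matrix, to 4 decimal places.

no, ρ = 1.1241

Write A = D+L+U with D = diag(5, 6, 3).
T_J = -D⁻¹(L+U): T[2,0] = -(-4)/(3) = +1.3333; T[2,2] = 0.
  T[0,:] = [+0.0000  -0.6000  +0.8000]
  T[1,:] = [+0.5000  +0.0000  -1.0000]
  T[2,:] = [+1.3333  +0.3333  +0.0000]
|roots of det(T-λI)|: 1.1241, 0.9112, 0.9112.
ρ = 1.1241; 1.1241 > 1 ⇒ diverges.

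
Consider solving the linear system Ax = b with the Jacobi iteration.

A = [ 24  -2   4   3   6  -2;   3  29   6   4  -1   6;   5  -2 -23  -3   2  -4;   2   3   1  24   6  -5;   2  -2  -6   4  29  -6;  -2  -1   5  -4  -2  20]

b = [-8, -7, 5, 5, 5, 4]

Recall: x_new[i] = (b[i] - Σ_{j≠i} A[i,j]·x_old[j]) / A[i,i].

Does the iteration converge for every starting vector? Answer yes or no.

yes

A = D + L + U where D = diag(24, 29, -23, 24, 29, 20).
Jacobi T = -D⁻¹(L+U): T[5,3] = -(-4)/(20) = +0.2000; T[5,5] = 0.
  T[0,:] = [+0.0000  +0.0833  -0.1667  -0.1250  -0.2500  +0.0833]
  T[1,:] = [-0.1034  +0.0000  -0.2069  -0.1379  +0.0345  -0.2069]
  T[2,:] = [+0.2174  -0.0870  +0.0000  -0.1304  +0.0870  -0.1739]
  T[3,:] = [-0.0833  -0.1250  -0.0417  +0.0000  -0.2500  +0.2083]
  T[4,:] = [-0.0690  +0.0690  +0.2069  -0.1379  +0.0000  +0.2069]
  T[5,:] = [+0.1000  +0.0500  -0.2500  +0.2000  +0.1000  +0.0000]
|λ(T)| sorted: 0.5118, 0.3565, 0.2606, 0.2606, 0.2087, 0.1575.
spectral radius ρ = 0.5118; 0.5118 < 1 ⇒ converges.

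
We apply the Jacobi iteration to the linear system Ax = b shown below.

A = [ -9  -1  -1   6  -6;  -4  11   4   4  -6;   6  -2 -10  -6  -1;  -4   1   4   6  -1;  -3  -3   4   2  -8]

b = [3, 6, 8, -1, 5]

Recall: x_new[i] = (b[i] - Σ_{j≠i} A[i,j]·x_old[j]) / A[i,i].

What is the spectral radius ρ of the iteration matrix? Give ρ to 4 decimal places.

A = D + L + U where D = diag(-9, 11, -10, 6, -8).
Jacobi T = -D⁻¹(L+U): T[1,2] = -(4)/(11) = -0.3636; T[1,1] = 0.
  T[0,:] = [+0.0000, -0.1111, -0.1111, +0.6667, -0.6667]
  T[1,:] = [+0.3636, +0.0000, -0.3636, -0.3636, +0.5455]
  T[2,:] = [+0.6000, -0.2000, +0.0000, -0.6000, -0.1000]
  T[3,:] = [+0.6667, -0.1667, -0.6667, +0.0000, +0.1667]
  T[4,:] = [-0.3750, -0.3750, +0.5000, +0.2500, +0.0000]
eigenvalue magnitudes: 1.2445, 0.6442, 0.5022, 0.5022, 0.0033.
ρ = 1.2445; 1.2445 > 1 ⇒ diverges.

1.2445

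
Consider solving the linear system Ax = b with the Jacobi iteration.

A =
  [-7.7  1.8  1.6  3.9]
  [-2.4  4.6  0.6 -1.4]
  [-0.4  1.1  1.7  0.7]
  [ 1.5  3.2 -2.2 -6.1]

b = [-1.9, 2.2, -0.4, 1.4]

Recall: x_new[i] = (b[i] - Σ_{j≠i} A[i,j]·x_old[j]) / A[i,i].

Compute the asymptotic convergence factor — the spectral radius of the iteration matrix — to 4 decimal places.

A = D + L + U where D = diag(-7.7, 4.6, 1.7, -6.1).
Jacobi: T = -D⁻¹(L+U), T[0,3] = -(3.9)/(-7.7) = +0.5065; T[0,0] = 0.
  T[0,:] = [+0.0000, +0.2338, +0.2078, +0.5065]
  T[1,:] = [+0.5217, +0.0000, -0.1304, +0.3043]
  T[2,:] = [+0.2353, -0.6471, +0.0000, -0.4118]
  T[3,:] = [+0.2459, +0.5246, -0.3607, +0.0000]
|λ(T)| sorted: 0.8897, 0.6959, 0.2985, 0.1047.
spectral radius ρ = 0.8897; 0.8897 < 1: convergent.

0.8897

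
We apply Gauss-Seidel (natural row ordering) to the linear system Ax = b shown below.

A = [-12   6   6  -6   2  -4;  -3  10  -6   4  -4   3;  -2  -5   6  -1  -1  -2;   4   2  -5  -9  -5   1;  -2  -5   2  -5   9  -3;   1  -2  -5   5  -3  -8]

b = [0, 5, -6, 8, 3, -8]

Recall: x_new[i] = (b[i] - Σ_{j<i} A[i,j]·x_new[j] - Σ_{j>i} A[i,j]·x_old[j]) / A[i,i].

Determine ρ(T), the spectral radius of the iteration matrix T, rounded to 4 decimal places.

Let D = diag(-12, 10, 6, -9, 9, -8); L, U the strict triangles.
Gauss-Seidel: T = -(D+L)⁻¹U, row 0 first, T[0,1] = -(6)/(-12) = +0.5000; later rows by forward substitution.
  T[0,:] = [+0.0000  +0.5000  +0.5000  -0.5000  +0.1667  -0.3333]
  T[1,:] = [+0.0000  +0.1500  +0.7500  -0.5500  +0.4500  -0.4000]
  T[2,:] = [+0.0000  +0.2917  +0.7917  -0.4583  +0.5972  -0.1111]
  T[3,:] = [+0.0000  +0.0935  -0.0509  -0.0898  -0.7133  -0.0642]
  T[4,:] = [+0.0000  +0.1816  +0.3236  -0.3647  -0.2419  +0.0261]
  T[5,:] = [+0.0000  -0.1669  -0.7730  +0.4421  -0.8200  +0.0779]
|λ(T)| sorted: 1.4153, 0.6160, 0.1408, 0.1408, 0.0670, 0.0000.
ρ(T) = max|λ| = 1.4153; 1.4153 > 1 ⇒ diverges.

1.4153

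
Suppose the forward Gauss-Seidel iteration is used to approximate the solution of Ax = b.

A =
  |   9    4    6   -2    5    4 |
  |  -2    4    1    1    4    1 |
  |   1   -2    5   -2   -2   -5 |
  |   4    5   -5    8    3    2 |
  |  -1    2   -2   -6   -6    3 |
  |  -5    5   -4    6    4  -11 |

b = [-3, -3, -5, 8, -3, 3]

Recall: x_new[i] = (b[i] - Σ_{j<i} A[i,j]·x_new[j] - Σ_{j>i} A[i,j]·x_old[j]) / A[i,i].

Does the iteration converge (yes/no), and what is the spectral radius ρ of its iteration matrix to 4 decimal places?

no, ρ = 1.2900

Split A = D + L + U, D = diag(9, 4, 5, 8, -6, -11).
T_GS = -(D+L)⁻¹U: row 0 first, T[0,2] = -(6)/(9) = -0.6667; later rows by forward substitution.
  T[0,:] = [+0.0000 -0.4444 -0.6667 +0.2222 -0.5556 -0.4444]
  T[1,:] = [+0.0000 -0.2222 -0.5833 -0.1389 -1.2778 -0.4722]
  T[2,:] = [+0.0000 -0.0000 -0.1000 +0.3000 +0.0000 +0.9000]
  T[3,:] = [+0.0000 +0.3611 +0.6354 +0.1632 +0.7014 +0.8299]
  T[4,:] = [+0.0000 -0.3611 -0.6854 -0.3465 -1.0347 -0.7132]
  T[5,:] = [+0.0000 +0.1667 +0.1716 -0.3102 -0.3220 -0.1466]
|λ(T)| sorted: 1.2900, 0.5079, 0.2982, 0.2982, 0.0650, 0.0000.
ρ = 1.2900; 1.2900 > 1, so it fails to converge.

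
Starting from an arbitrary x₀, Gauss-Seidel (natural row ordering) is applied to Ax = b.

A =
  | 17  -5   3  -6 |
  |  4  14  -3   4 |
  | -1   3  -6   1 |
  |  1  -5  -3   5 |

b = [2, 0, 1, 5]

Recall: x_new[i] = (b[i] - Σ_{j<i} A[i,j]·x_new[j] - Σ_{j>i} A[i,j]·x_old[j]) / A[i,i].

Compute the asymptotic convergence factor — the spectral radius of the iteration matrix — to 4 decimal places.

0.5639

Diagonal D = diag(17, 14, -6, 5); L, U strict lower/upper.
GS T = -(D+L)⁻¹U: row 0 first, T[0,1] = -(-5)/(17) = +0.2941; later rows by forward substitution.
  T[0,:] = [+0.0000  +0.2941  -0.1765  +0.3529]
  T[1,:] = [+0.0000  -0.0840  +0.2647  -0.3866]
  T[2,:] = [+0.0000  -0.0910  +0.1618  -0.0854]
  T[3,:] = [+0.0000  -0.1975  +0.3971  -0.5084]
|eigenvalues of T|: 0.5639, 0.0934, 0.0399, 0.0000.
ρ = 0.5639; 0.5639 < 1, so it converges for any x₀.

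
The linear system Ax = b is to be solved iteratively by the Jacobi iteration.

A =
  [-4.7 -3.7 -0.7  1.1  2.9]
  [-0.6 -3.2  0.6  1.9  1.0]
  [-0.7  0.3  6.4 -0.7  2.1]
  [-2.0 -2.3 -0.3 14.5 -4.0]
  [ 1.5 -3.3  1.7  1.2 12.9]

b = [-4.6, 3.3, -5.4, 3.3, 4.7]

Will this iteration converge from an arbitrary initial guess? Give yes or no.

yes

Let D = diag(-4.7, -3.2, 6.4, 14.5, 12.9); L, U the strict triangles.
Jacobi T = -D⁻¹(L+U): T[4,2] = -(1.7)/(12.9) = -0.1318; T[4,4] = 0.
  T[0,:] = [+0.0000 -0.7872 -0.1489 +0.2340 +0.6170]
  T[1,:] = [-0.1875 +0.0000 +0.1875 +0.5938 +0.3125]
  T[2,:] = [+0.1094 -0.0469 +0.0000 +0.1094 -0.3281]
  T[3,:] = [+0.1379 +0.1586 +0.0207 +0.0000 +0.2759]
  T[4,:] = [-0.1163 +0.2558 -0.1318 -0.0930 +0.0000]
|λ(T)| sorted: 0.6631, 0.5003, 0.3943, 0.3943, 0.2031.
spectral radius ρ = 0.6631; 0.6631 < 1 ⇒ converges.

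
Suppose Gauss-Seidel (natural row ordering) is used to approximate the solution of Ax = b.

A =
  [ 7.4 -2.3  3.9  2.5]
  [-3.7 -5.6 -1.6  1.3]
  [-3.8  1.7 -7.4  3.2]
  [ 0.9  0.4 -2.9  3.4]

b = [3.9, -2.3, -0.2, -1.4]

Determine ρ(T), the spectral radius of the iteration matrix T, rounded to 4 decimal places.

Split A = D + L + U, D = diag(7.4, -5.6, -7.4, 3.4).
GS T = -(D+L)⁻¹U: row 0 first, T[0,2] = -(3.9)/(7.4) = -0.5270; later rows by forward substitution.
  T[0,:] = [+0.0000 +0.3108 -0.5270 -0.3378]
  T[1,:] = [+0.0000 -0.2054 +0.0625 +0.4554]
  T[2,:] = [+0.0000 -0.2068 +0.2850 +0.7105]
  T[3,:] = [+0.0000 -0.2345 +0.3752 +0.6419]
|eigenvalues of T|: 0.9046, 0.1060, 0.1060, 0.0000.
ρ = 0.9046; 0.9046 < 1 ⇒ converges.

0.9046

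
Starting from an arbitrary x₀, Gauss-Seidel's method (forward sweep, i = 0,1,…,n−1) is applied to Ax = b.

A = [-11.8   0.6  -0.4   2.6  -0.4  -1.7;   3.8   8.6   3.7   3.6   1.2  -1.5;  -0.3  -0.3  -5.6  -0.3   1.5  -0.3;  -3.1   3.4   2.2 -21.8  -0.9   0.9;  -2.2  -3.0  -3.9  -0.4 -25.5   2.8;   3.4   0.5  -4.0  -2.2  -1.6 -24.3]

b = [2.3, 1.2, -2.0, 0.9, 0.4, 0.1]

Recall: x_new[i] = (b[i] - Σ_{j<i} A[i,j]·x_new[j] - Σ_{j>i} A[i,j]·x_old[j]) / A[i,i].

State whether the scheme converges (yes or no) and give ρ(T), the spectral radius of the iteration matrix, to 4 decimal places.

A = D + L + U where D = diag(-11.8, 8.6, -5.6, -21.8, -25.5, -24.3).
GS T = -(D+L)⁻¹U: row 0 first, T[0,4] = -(-0.4)/(-11.8) = -0.0339; later rows by forward substitution.
  T[0,:] = [+0.0000  +0.0508  -0.0339  +0.2203  -0.0339  -0.1441]
  T[1,:] = [+0.0000  -0.0225  -0.4153  -0.5160  -0.1246  +0.2381]
  T[2,:] = [+0.0000  -0.0015  +0.0241  -0.0377  +0.2763  -0.0586]
  T[3,:] = [+0.0000  -0.0109  -0.0575  -0.1156  -0.0280  +0.0930]
  T[4,:] = [+0.0000  -0.0013  +0.0490  +0.0493  -0.0242  +0.1017]
  T[5,:] = [+0.0000  +0.0080  -0.0153  +0.0336  -0.0487  -0.0207]
|λ(T)| sorted: 0.2011, 0.1054, 0.0888, 0.0888, 0.0045, 0.0000.
ρ(T) = max|λ| = 0.2011; 0.2011 < 1 ⇒ converges.

yes, ρ = 0.2011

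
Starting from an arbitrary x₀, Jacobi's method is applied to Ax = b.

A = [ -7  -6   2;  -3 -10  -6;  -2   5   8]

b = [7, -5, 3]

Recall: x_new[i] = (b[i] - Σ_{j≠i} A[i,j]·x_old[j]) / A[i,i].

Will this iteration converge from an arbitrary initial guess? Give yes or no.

Write A = D+L+U with D = diag(-7, -10, 8).
Jacobi T = -D⁻¹(L+U): T[2,1] = -(5)/(8) = -0.6250; T[2,2] = 0.
  T[0,:] = [+0.0000  -0.8571  +0.2857]
  T[1,:] = [-0.3000  +0.0000  -0.6000]
  T[2,:] = [+0.2500  -0.6250  +0.0000]
moduli |λ_i(T)| = 0.9466, 0.6510, 0.2956.
ρ(T) = max|λ| = 0.9466; 0.9466 < 1, so it converges for any x₀.

yes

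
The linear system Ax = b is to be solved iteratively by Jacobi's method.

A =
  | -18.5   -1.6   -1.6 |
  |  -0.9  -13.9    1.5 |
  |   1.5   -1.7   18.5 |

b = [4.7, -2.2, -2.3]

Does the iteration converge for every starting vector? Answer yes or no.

yes

Diagonal D = diag(-18.5, -13.9, 18.5); L, U strict lower/upper.
Jacobi T = -D⁻¹(L+U): T[2,0] = -(1.5)/(18.5) = -0.0811; T[2,2] = 0.
  T[0,:] = [+0.0000, -0.0865, -0.0865]
  T[1,:] = [-0.0647, +0.0000, +0.1079]
  T[2,:] = [-0.0811, +0.0919, +0.0000]
moduli |λ_i(T)| = 0.1729, 0.0972, 0.0756.
spectral radius ρ = 0.1729; 0.1729 < 1 ⇒ converges.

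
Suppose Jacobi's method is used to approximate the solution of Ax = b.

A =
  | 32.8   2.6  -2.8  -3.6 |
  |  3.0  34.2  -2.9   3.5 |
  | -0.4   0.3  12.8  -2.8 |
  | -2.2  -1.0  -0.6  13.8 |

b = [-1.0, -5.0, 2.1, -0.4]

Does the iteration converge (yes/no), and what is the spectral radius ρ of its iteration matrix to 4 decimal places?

Write A = D+L+U with D = diag(32.8, 34.2, 12.8, 13.8).
Jacobi: T = -D⁻¹(L+U), T[3,1] = -(-1)/(13.8) = +0.0725; T[3,3] = 0.
  T[0,:] = [+0.0000, -0.0793, +0.0854, +0.1098]
  T[1,:] = [-0.0877, +0.0000, +0.0848, -0.1023]
  T[2,:] = [+0.0312, -0.0234, +0.0000, +0.2188]
  T[3,:] = [+0.1594, +0.0725, +0.0435, +0.0000]
eigenvalue magnitudes: 0.2121, 0.1722, 0.1722, 0.0461.
spectral radius ρ = 0.2121; 0.2121 < 1 ⇒ converges.

yes, ρ = 0.2121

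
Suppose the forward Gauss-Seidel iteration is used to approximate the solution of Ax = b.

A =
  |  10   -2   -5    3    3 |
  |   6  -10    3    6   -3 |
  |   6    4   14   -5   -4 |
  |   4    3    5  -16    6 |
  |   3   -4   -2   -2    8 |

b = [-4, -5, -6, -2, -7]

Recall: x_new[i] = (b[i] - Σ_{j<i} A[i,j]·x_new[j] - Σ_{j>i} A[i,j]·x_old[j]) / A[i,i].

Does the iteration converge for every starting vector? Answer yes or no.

A = D + L + U where D = diag(10, -10, 14, -16, 8).
T_GS = -(D+L)⁻¹U: row 0 first, T[0,2] = -(-5)/(10) = +0.5000; later rows by forward substitution.
  T[0,:] = [+0.0000  +0.2000  +0.5000  -0.3000  -0.3000]
  T[1,:] = [+0.0000  +0.1200  +0.6000  +0.4200  -0.4800]
  T[2,:] = [+0.0000  -0.1200  -0.3857  +0.3657  +0.5514]
  T[3,:] = [+0.0000  +0.0350  +0.1170  +0.1180  +0.3823]
  T[4,:] = [+0.0000  -0.0363  +0.0453  +0.4434  +0.1059]
|eigenvalues of T|: 0.5915, 0.3662, 0.3116, 0.0446, 0.0000.
spectral radius ρ = 0.5915; 0.5915 < 1: convergent.

yes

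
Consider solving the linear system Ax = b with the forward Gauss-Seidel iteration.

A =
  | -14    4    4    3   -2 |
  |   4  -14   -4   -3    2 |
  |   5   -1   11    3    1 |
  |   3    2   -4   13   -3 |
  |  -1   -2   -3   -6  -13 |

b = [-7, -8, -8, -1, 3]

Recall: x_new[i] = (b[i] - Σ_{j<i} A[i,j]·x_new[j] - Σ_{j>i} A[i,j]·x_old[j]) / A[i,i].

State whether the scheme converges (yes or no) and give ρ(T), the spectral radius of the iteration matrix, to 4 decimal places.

yes, ρ = 0.5202

Split A = D + L + U, D = diag(-14, -14, 11, 13, -13).
T_GS = -(D+L)⁻¹U: row 0 first, T[0,4] = -(-2)/(-14) = -0.1429; later rows by forward substitution.
  T[0,:] = [+0.0000, +0.2857, +0.2857, +0.2143, -0.1429]
  T[1,:] = [+0.0000, +0.0816, -0.2041, -0.1531, +0.1020]
  T[2,:] = [+0.0000, -0.1224, -0.1484, -0.3840, -0.0167]
  T[3,:] = [+0.0000, -0.1162, -0.0802, -0.1441, +0.2429]
  T[4,:] = [+0.0000, +0.0473, +0.0807, +0.1622, -0.1130]
|λ(T)| sorted: 0.5202, 0.1322, 0.1322, 0.0435, 0.0000.
spectral radius ρ = 0.5202; 0.5202 < 1, so it converges for any x₀.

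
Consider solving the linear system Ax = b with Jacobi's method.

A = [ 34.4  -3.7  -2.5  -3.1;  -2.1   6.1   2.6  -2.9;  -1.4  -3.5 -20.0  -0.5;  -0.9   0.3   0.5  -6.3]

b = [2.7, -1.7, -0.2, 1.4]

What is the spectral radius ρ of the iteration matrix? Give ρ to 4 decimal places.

Write A = D+L+U with D = diag(34.4, 6.1, -20, -6.3).
Jacobi T = -D⁻¹(L+U): T[1,0] = -(-2.1)/(6.1) = +0.3443; T[1,1] = 0.
  T[0,:] = [+0.0000 +0.1076 +0.0727 +0.0901]
  T[1,:] = [+0.3443 +0.0000 -0.4262 +0.4754]
  T[2,:] = [-0.0700 -0.1750 +0.0000 -0.0250]
  T[3,:] = [-0.1429 +0.0476 +0.0794 +0.0000]
moduli |λ_i(T)| = 0.3949, 0.2879, 0.1041, 0.1041.
ρ(T) = max|λ| = 0.3949; 0.3949 < 1 ⇒ converges.

0.3949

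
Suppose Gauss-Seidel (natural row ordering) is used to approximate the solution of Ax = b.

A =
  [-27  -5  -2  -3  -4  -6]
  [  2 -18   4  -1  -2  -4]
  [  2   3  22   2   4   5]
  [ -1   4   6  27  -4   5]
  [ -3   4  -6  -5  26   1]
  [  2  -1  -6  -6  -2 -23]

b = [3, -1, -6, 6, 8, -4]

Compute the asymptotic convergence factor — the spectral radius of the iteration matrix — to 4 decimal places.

Let D = diag(-27, -18, 22, 27, 26, -23); L, U the strict triangles.
GS T = -(D+L)⁻¹U: row 0 first, T[0,3] = -(-3)/(-27) = -0.1111; later rows by forward substitution.
  T[0,:] = [+0.0000 -0.1852 -0.0741 -0.1111 -0.1481 -0.2222]
  T[1,:] = [+0.0000 -0.0206 +0.2140 -0.0679 -0.1276 -0.2469]
  T[2,:] = [+0.0000 +0.0196 -0.0224 -0.0715 -0.1510 -0.1734]
  T[3,:] = [+0.0000 -0.0082 -0.0295 +0.0218 +0.1951 -0.1183]
  T[4,:] = [+0.0000 -0.0152 -0.0523 -0.0147 +0.0052 -0.0889]
  T[5,:] = [+0.0000 -0.0169 +0.0023 +0.0075 -0.0193 +0.0752]
|roots of det(T-λI)|: 0.1581, 0.1035, 0.1035, 0.0916, 0.0119, 0.0000.
spectral radius ρ = 0.1581; 0.1581 < 1 ⇒ converges.

0.1581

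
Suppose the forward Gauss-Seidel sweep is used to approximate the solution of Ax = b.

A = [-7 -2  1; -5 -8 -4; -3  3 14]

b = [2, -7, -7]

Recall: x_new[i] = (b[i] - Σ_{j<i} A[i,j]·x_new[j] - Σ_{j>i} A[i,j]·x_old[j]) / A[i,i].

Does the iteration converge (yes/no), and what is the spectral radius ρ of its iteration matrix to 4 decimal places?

yes, ρ = 0.4101

Split A = D + L + U, D = diag(-7, -8, 14).
T_GS = -(D+L)⁻¹U: row 0 first, T[0,2] = -(1)/(-7) = +0.1429; later rows by forward substitution.
  T[0,:] = [+0.0000, -0.2857, +0.1429]
  T[1,:] = [+0.0000, +0.1786, -0.5893]
  T[2,:] = [+0.0000, -0.0995, +0.1569]
eigenvalue magnitudes: 0.4101, 0.0746, 0.0000.
ρ = 0.4101; 0.4101 < 1 ⇒ converges.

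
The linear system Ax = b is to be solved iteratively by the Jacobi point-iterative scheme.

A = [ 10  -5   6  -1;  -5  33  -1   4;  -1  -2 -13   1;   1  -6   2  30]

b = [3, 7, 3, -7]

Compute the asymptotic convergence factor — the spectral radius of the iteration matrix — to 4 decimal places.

Diagonal D = diag(10, 33, -13, 30); L, U strict lower/upper.
T_J = -D⁻¹(L+U): T[3,1] = -(-6)/(30) = +0.2000; T[3,3] = 0.
  T[0,:] = [+0.0000, +0.5000, -0.6000, +0.1000]
  T[1,:] = [+0.1515, +0.0000, +0.0303, -0.1212]
  T[2,:] = [-0.0769, -0.1538, +0.0000, +0.0769]
  T[3,:] = [-0.0333, +0.2000, -0.0667, +0.0000]
eigenvalue magnitudes: 0.3712, 0.2208, 0.2208, 0.0125.
ρ(T) = max|λ| = 0.3712; 0.3712 < 1: convergent.

0.3712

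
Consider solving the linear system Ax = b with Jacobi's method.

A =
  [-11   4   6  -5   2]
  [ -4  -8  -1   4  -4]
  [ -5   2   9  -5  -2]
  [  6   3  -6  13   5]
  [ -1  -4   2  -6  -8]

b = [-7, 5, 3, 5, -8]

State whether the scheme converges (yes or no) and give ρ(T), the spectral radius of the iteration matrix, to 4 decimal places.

no, ρ = 1.1519

Write A = D+L+U with D = diag(-11, -8, 9, 13, -8).
T_J = -D⁻¹(L+U): T[2,4] = -(-2)/(9) = +0.2222; T[2,2] = 0.
  T[0,:] = [+0.0000 +0.3636 +0.5455 -0.4545 +0.1818]
  T[1,:] = [-0.5000 +0.0000 -0.1250 +0.5000 -0.5000]
  T[2,:] = [+0.5556 -0.2222 +0.0000 +0.5556 +0.2222]
  T[3,:] = [-0.4615 -0.2308 +0.4615 +0.0000 -0.3846]
  T[4,:] = [-0.1250 -0.5000 +0.2500 -0.7500 +0.0000]
moduli |λ_i(T)| = 1.1519, 0.6457, 0.6457, 0.1563, 0.0340.
ρ = 1.1519; 1.1519 > 1: divergent.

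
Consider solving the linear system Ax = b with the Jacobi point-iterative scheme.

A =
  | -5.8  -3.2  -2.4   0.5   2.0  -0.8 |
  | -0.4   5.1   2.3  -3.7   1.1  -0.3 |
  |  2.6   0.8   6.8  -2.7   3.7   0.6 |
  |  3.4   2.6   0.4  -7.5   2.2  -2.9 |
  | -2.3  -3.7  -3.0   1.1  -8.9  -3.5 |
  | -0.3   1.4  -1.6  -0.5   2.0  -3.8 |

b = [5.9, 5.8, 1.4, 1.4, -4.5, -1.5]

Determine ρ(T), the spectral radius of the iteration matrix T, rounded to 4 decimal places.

Split A = D + L + U, D = diag(-5.8, 5.1, 6.8, -7.5, -8.9, -3.8).
T_J = -D⁻¹(L+U): T[5,4] = -(2)/(-3.8) = +0.5263; T[5,5] = 0.
  T[0,:] = [+0.0000  -0.5517  -0.4138  +0.0862  +0.3448  -0.1379]
  T[1,:] = [+0.0784  +0.0000  -0.4510  +0.7255  -0.2157  +0.0588]
  T[2,:] = [-0.3824  -0.1176  +0.0000  +0.3971  -0.5441  -0.0882]
  T[3,:] = [+0.4533  +0.3467  +0.0533  +0.0000  +0.2933  -0.3867]
  T[4,:] = [-0.2584  -0.4157  -0.3371  +0.1236  +0.0000  -0.3933]
  T[5,:] = [-0.0789  +0.3684  -0.4211  -0.1316  +0.5263  +0.0000]
eigenvalue magnitudes: 1.1682, 0.7867, 0.7867, 0.3466, 0.2423, 0.2423.
ρ(T) = max|λ| = 1.1682; 1.1682 > 1: divergent.

1.1682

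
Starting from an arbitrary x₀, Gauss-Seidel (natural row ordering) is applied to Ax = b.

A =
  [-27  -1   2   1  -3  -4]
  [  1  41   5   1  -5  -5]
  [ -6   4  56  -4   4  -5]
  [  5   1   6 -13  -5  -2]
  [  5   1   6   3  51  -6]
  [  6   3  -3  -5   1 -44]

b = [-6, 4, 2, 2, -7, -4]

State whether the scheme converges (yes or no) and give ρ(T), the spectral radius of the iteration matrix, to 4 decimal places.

Write A = D+L+U with D = diag(-27, 41, 56, -13, 51, -44).
Gauss-Seidel: T = -(D+L)⁻¹U, row 0 first, T[0,3] = -(1)/(-27) = +0.0370; later rows by forward substitution.
  T[0,:] = [+0.0000  -0.0370  +0.0741  +0.0370  -0.1111  -0.1481]
  T[1,:] = [+0.0000  +0.0009  -0.1238  -0.0253  +0.1247  +0.1256]
  T[2,:] = [+0.0000  -0.0040  +0.0168  +0.0772  -0.0922  +0.0644]
  T[3,:] = [+0.0000  -0.0160  +0.0267  +0.0479  -0.4603  -0.1714]
  T[4,:] = [+0.0000  +0.0050  -0.0084  -0.0150  +0.0464  +0.1322]
  T[5,:] = [+0.0000  -0.0028  -0.0027  -0.0077  +0.0530  +0.0065]
|λ(T)| sorted: 0.1995, 0.0692, 0.0575, 0.0575, 0.0437, 0.0000.
ρ(T) = max|λ| = 0.1995; 0.1995 < 1, so it converges for any x₀.

yes, ρ = 0.1995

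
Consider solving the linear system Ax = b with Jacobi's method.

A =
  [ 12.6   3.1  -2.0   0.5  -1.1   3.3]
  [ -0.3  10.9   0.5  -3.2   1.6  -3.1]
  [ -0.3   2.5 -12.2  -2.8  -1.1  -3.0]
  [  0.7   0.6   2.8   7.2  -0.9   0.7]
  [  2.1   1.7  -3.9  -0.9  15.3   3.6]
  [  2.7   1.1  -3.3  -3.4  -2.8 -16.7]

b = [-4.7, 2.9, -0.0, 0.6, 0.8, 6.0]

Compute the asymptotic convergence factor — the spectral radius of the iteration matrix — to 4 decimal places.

Let D = diag(12.6, 10.9, -12.2, 7.2, 15.3, -16.7); L, U the strict triangles.
Jacobi: T = -D⁻¹(L+U), T[2,5] = -(-3)/(-12.2) = -0.2459; T[2,2] = 0.
  T[0,:] = [+0.0000, -0.2460, +0.1587, -0.0397, +0.0873, -0.2619]
  T[1,:] = [+0.0275, +0.0000, -0.0459, +0.2936, -0.1468, +0.2844]
  T[2,:] = [-0.0246, +0.2049, +0.0000, -0.2295, -0.0902, -0.2459]
  T[3,:] = [-0.0972, -0.0833, -0.3889, +0.0000, +0.1250, -0.0972]
  T[4,:] = [-0.1373, -0.1111, +0.2549, +0.0588, +0.0000, -0.2353]
  T[5,:] = [+0.1617, +0.0659, -0.1976, -0.2036, -0.1677, +0.0000]
|roots of det(T-λI)|: 0.5118, 0.3722, 0.3722, 0.1810, 0.1267, 0.1267.
ρ(T) = max|λ| = 0.5118; 0.5118 < 1, so it converges for any x₀.

0.5118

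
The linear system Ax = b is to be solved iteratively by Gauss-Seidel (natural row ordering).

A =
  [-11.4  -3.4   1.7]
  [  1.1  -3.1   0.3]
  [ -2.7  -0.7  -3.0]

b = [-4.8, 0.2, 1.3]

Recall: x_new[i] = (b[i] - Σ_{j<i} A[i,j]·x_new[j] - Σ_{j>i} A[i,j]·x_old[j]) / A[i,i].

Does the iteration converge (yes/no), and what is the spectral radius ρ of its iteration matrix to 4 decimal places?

yes, ρ = 0.3493

Let D = diag(-11.4, -3.1, -3); L, U the strict triangles.
Gauss-Seidel: T = -(D+L)⁻¹U, row 0 first, T[0,2] = -(1.7)/(-11.4) = +0.1491; later rows by forward substitution.
  T[0,:] = [+0.0000 -0.2982 +0.1491]
  T[1,:] = [+0.0000 -0.1058 +0.1497]
  T[2,:] = [+0.0000 +0.2931 -0.1691]
|λ(T)| sorted: 0.3493, 0.0744, 0.0000.
ρ(T) = max|λ| = 0.3493; 0.3493 < 1, so it converges for any x₀.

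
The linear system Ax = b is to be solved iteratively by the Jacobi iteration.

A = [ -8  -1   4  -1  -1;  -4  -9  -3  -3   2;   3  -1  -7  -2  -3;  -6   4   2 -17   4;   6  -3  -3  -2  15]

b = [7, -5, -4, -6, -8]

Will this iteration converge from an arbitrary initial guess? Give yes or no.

Write A = D+L+U with D = diag(-8, -9, -7, -17, 15).
Jacobi: T = -D⁻¹(L+U), T[3,2] = -(2)/(-17) = +0.1176; T[3,3] = 0.
  T[0,:] = [+0.0000  -0.1250  +0.5000  -0.1250  -0.1250]
  T[1,:] = [-0.4444  +0.0000  -0.3333  -0.3333  +0.2222]
  T[2,:] = [+0.4286  -0.1429  +0.0000  -0.2857  -0.4286]
  T[3,:] = [-0.3529  +0.2353  +0.1176  +0.0000  +0.2353]
  T[4,:] = [-0.4000  +0.2000  +0.2000  +0.1333  +0.0000]
eigenvalue magnitudes: 0.8327, 0.4050, 0.4050, 0.2742, 0.2742.
ρ = 0.8327; 0.8327 < 1 ⇒ converges.

yes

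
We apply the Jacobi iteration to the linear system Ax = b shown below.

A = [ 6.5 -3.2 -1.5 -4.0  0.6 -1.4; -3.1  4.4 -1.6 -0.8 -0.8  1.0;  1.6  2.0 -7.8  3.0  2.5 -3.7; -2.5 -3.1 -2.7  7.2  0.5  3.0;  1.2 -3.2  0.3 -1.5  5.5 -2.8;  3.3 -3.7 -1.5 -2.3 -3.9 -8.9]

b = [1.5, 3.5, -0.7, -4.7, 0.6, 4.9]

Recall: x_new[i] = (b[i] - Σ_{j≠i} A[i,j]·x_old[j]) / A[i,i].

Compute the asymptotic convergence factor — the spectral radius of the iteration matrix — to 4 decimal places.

Write A = D+L+U with D = diag(6.5, 4.4, -7.8, 7.2, 5.5, -8.9).
Jacobi: T = -D⁻¹(L+U), T[0,3] = -(-4)/(6.5) = +0.6154; T[0,0] = 0.
  T[0,:] = [+0.0000  +0.4923  +0.2308  +0.6154  -0.0923  +0.2154]
  T[1,:] = [+0.7045  +0.0000  +0.3636  +0.1818  +0.1818  -0.2273]
  T[2,:] = [+0.2051  +0.2564  +0.0000  +0.3846  +0.3205  -0.4744]
  T[3,:] = [+0.3472  +0.4306  +0.3750  +0.0000  -0.0694  -0.4167]
  T[4,:] = [-0.2182  +0.5818  -0.0545  +0.2727  +0.0000  +0.5091]
  T[5,:] = [+0.3708  -0.4157  -0.1685  -0.2584  -0.4382  +0.0000]
|eigenvalues of T|: 1.2880, 0.6570, 0.6570, 0.4515, 0.4515, 0.3527.
ρ = 1.2880; 1.2880 > 1: divergent.

1.2880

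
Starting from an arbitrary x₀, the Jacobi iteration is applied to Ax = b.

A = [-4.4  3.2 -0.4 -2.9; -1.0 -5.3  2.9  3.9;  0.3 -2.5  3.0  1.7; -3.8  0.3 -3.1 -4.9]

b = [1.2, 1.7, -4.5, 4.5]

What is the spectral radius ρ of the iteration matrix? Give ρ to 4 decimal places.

Diagonal D = diag(-4.4, -5.3, 3, -4.9); L, U strict lower/upper.
Jacobi T = -D⁻¹(L+U): T[0,3] = -(-2.9)/(-4.4) = -0.6591; T[0,0] = 0.
  T[0,:] = [+0.0000, +0.7273, -0.0909, -0.6591]
  T[1,:] = [-0.1887, +0.0000, +0.5472, +0.7358]
  T[2,:] = [-0.1000, +0.8333, +0.0000, -0.5667]
  T[3,:] = [-0.7755, +0.0612, -0.6327, +0.0000]
moduli |λ_i(T)| = 1.3824, 0.8142, 0.8142, 0.0041.
ρ = 1.3824; 1.3824 > 1, so it fails to converge.

1.3824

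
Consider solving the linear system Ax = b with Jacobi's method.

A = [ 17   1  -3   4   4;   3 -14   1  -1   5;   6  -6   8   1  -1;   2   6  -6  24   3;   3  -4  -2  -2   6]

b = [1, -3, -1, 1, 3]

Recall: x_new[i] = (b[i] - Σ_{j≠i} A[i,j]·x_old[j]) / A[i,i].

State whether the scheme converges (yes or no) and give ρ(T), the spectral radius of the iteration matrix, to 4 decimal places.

Diagonal D = diag(17, -14, 8, 24, 6); L, U strict lower/upper.
Jacobi T = -D⁻¹(L+U): T[2,4] = -(-1)/(8) = +0.1250; T[2,2] = 0.
  T[0,:] = [+0.0000, -0.0588, +0.1765, -0.2353, -0.2353]
  T[1,:] = [+0.2143, +0.0000, +0.0714, -0.0714, +0.3571]
  T[2,:] = [-0.7500, +0.7500, +0.0000, -0.1250, +0.1250]
  T[3,:] = [-0.0833, -0.2500, +0.2500, +0.0000, -0.1250]
  T[4,:] = [-0.5000, +0.6667, +0.3333, +0.3333, +0.0000]
eigenvalue magnitudes: 0.7204, 0.5063, 0.5063, 0.4685, 0.2507.
ρ(T) = max|λ| = 0.7204; 0.7204 < 1: convergent.

yes, ρ = 0.7204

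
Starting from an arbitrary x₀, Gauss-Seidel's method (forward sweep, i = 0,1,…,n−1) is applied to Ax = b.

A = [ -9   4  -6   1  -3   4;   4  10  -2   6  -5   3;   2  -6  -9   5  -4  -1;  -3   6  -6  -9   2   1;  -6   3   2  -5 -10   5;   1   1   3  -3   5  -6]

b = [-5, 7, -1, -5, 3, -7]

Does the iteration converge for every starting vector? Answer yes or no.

Split A = D + L + U, D = diag(-9, 10, -9, -9, -10, -6).
Gauss-Seidel: T = -(D+L)⁻¹U, row 0 first, T[0,2] = -(-6)/(-9) = -0.6667; later rows by forward substitution.
  T[0,:] = [+0.0000  +0.4444  -0.6667  +0.1111  -0.3333  +0.4444]
  T[1,:] = [+0.0000  -0.1778  +0.4667  -0.6444  +0.6333  -0.4778]
  T[2,:] = [+0.0000  +0.2173  -0.4593  +1.0099  -0.9407  +0.3062]
  T[3,:] = [+0.0000  -0.4115  +0.8395  -1.1399  +1.3827  -0.5597]
  T[4,:] = [+0.0000  -0.0708  +0.0284  +0.5119  -0.4895  +0.4311]
  T[5,:] = [+0.0000  +0.2999  -0.6591  +1.4126  -1.5197  +0.7866]
eigenvalue magnitudes: 1.5571, 0.2443, 0.2302, 0.1022, 0.1022, 0.0000.
spectral radius ρ = 1.5571; 1.5571 > 1, so it fails to converge.

no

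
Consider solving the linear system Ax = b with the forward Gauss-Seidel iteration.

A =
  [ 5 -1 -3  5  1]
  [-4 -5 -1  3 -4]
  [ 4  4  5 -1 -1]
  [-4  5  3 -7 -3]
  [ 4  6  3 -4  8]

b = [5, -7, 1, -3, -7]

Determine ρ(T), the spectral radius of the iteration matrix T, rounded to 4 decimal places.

A = D + L + U where D = diag(5, -5, 5, -7, 8).
T_GS = -(D+L)⁻¹U: row 0 first, T[0,1] = -(-1)/(5) = +0.2000; later rows by forward substitution.
  T[0,:] = [+0.0000  +0.2000  +0.6000  -1.0000  -0.2000]
  T[1,:] = [+0.0000  -0.1600  -0.6800  +1.4000  -0.6400]
  T[2,:] = [+0.0000  -0.0320  +0.0640  -0.1200  +0.8720]
  T[3,:] = [+0.0000  -0.2423  -0.8011  +1.5200  -0.3977]
  T[4,:] = [+0.0000  -0.0891  -0.2146  +0.2550  +0.0541]
|eigenvalues of T|: 1.2498, 0.2913, 0.2913, 0.0162, 0.0000.
ρ(T) = max|λ| = 1.2498; 1.2498 > 1: divergent.

1.2498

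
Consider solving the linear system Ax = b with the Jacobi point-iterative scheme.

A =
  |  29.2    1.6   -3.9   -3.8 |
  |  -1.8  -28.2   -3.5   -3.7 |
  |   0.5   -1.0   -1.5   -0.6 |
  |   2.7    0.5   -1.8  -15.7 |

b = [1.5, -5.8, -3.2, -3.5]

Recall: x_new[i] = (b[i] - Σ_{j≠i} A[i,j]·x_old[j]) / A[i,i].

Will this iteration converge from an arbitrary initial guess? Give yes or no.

yes

Diagonal D = diag(29.2, -28.2, -1.5, -15.7); L, U strict lower/upper.
Jacobi: T = -D⁻¹(L+U), T[3,1] = -(0.5)/(-15.7) = +0.0318; T[3,3] = 0.
  T[0,:] = [+0.0000, -0.0548, +0.1336, +0.1301]
  T[1,:] = [-0.0638, +0.0000, -0.1241, -0.1312]
  T[2,:] = [+0.3333, -0.6667, +0.0000, -0.4000]
  T[3,:] = [+0.1720, +0.0318, -0.1146, +0.0000]
moduli |λ_i(T)| = 0.4673, 0.3890, 0.1311, 0.0528.
ρ(T) = max|λ| = 0.4673; 0.4673 < 1: convergent.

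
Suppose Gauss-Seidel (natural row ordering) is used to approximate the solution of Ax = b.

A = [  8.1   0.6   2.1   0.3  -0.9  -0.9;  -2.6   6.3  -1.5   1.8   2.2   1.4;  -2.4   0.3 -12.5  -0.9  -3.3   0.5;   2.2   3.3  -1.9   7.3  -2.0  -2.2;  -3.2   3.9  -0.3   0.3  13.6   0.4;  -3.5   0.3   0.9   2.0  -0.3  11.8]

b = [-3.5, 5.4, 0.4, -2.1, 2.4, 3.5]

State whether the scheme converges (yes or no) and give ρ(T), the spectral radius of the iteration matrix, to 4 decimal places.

Split A = D + L + U, D = diag(8.1, 6.3, -12.5, 7.3, 13.6, 11.8).
Gauss-Seidel: T = -(D+L)⁻¹U, row 0 first, T[0,4] = -(-0.9)/(8.1) = +0.1111; later rows by forward substitution.
  T[0,:] = [+0.0000, -0.0741, -0.2593, -0.0370, +0.1111, +0.1111]
  T[1,:] = [+0.0000, -0.0306, +0.1311, -0.3010, -0.3034, -0.1764]
  T[2,:] = [+0.0000, +0.0135, +0.0529, -0.0721, -0.2926, +0.0144]
  T[3,:] = [+0.0000, +0.0397, +0.0326, +0.1285, +0.3015, +0.3514]
  T[4,:] = [+0.0000, -0.0092, -0.0981, +0.0732, +0.1000, +0.0399]
  T[5,:] = [+0.0000, -0.0292, -0.0923, -0.0177, +0.0144, -0.0222]
|λ(T)| sorted: 0.3693, 0.1411, 0.1411, 0.1052, 0.0039, 0.0000.
ρ = 0.3693; 0.3693 < 1 ⇒ converges.

yes, ρ = 0.3693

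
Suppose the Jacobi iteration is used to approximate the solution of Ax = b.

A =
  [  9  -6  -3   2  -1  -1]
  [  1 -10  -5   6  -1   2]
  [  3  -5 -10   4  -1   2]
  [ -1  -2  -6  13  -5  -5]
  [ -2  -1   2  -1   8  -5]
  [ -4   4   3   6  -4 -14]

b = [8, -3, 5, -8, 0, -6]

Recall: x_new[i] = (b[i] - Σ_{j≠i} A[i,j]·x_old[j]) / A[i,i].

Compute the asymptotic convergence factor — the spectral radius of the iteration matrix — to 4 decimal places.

Let D = diag(9, -10, -10, 13, 8, -14); L, U the strict triangles.
Jacobi T = -D⁻¹(L+U): T[3,0] = -(-1)/(13) = +0.0769; T[3,3] = 0.
  T[0,:] = [+0.0000 +0.6667 +0.3333 -0.2222 +0.1111 +0.1111]
  T[1,:] = [+0.1000 +0.0000 -0.5000 +0.6000 -0.1000 +0.2000]
  T[2,:] = [+0.3000 -0.5000 +0.0000 +0.4000 -0.1000 +0.2000]
  T[3,:] = [+0.0769 +0.1538 +0.4615 +0.0000 +0.3846 +0.3846]
  T[4,:] = [+0.2500 +0.1250 -0.2500 +0.1250 +0.0000 +0.6250]
  T[5,:] = [-0.2857 +0.2857 +0.2143 +0.4286 -0.2857 +0.0000]
moduli |λ_i(T)| = 1.1205, 0.7492, 0.5019, 0.5019, 0.3660, 0.3122.
ρ(T) = max|λ| = 1.1205; 1.1205 > 1, so it fails to converge.

1.1205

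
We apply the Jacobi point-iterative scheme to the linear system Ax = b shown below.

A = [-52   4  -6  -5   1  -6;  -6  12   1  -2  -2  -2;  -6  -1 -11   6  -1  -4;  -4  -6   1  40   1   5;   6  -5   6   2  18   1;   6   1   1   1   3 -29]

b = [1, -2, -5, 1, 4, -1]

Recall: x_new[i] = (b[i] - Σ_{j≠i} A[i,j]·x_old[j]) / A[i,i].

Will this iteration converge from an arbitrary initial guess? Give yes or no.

yes

Split A = D + L + U, D = diag(-52, 12, -11, 40, 18, -29).
T_J = -D⁻¹(L+U): T[5,2] = -(1)/(-29) = +0.0345; T[5,5] = 0.
  T[0,:] = [+0.0000, +0.0769, -0.1154, -0.0962, +0.0192, -0.1154]
  T[1,:] = [+0.5000, +0.0000, -0.0833, +0.1667, +0.1667, +0.1667]
  T[2,:] = [-0.5455, -0.0909, +0.0000, +0.5455, -0.0909, -0.3636]
  T[3,:] = [+0.1000, +0.1500, -0.0250, +0.0000, -0.0250, -0.1250]
  T[4,:] = [-0.3333, +0.2778, -0.3333, -0.1111, +0.0000, -0.0556]
  T[5,:] = [+0.2069, +0.0345, +0.0345, +0.0345, +0.1034, +0.0000]
|roots of det(T-λI)|: 0.4237, 0.3039, 0.3039, 0.2470, 0.1821, 0.1821.
ρ = 0.4237; 0.4237 < 1: convergent.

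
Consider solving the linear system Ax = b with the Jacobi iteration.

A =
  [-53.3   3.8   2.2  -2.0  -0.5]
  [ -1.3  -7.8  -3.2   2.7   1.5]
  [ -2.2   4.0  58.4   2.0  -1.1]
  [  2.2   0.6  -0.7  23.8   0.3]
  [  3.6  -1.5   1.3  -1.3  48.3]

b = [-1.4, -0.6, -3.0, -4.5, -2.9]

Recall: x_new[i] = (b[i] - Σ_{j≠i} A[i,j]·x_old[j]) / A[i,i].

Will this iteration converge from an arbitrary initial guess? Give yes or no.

Let D = diag(-53.3, -7.8, 58.4, 23.8, 48.3); L, U the strict triangles.
Jacobi: T = -D⁻¹(L+U), T[0,3] = -(-2)/(-53.3) = -0.0375; T[0,0] = 0.
  T[0,:] = [+0.0000 +0.0713 +0.0413 -0.0375 -0.0094]
  T[1,:] = [-0.1667 +0.0000 -0.4103 +0.3462 +0.1923]
  T[2,:] = [+0.0377 -0.0685 +0.0000 -0.0342 +0.0188]
  T[3,:] = [-0.0924 -0.0252 +0.0294 +0.0000 -0.0126]
  T[4,:] = [-0.0745 +0.0311 -0.0269 +0.0269 +0.0000]
|eigenvalues of T|: 0.2019, 0.1664, 0.1664, 0.0218, 0.0218.
ρ(T) = max|λ| = 0.2019; 0.2019 < 1, so it converges for any x₀.

yes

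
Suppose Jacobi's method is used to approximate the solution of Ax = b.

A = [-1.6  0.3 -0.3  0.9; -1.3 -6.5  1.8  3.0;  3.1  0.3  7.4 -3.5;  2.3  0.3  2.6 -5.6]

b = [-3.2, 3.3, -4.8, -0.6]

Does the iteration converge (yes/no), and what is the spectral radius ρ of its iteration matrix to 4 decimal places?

Let D = diag(-1.6, -6.5, 7.4, -5.6); L, U the strict triangles.
T_J = -D⁻¹(L+U): T[2,0] = -(3.1)/(7.4) = -0.4189; T[2,2] = 0.
  T[0,:] = [+0.0000 +0.1875 -0.1875 +0.5625]
  T[1,:] = [-0.2000 +0.0000 +0.2769 +0.4615]
  T[2,:] = [-0.4189 -0.0405 +0.0000 +0.4730]
  T[3,:] = [+0.4107 +0.0536 +0.4643 +0.0000]
moduli |λ_i(T)| = 0.8252, 0.4643, 0.3365, 0.0245.
ρ(T) = max|λ| = 0.8252; 0.8252 < 1 ⇒ converges.

yes, ρ = 0.8252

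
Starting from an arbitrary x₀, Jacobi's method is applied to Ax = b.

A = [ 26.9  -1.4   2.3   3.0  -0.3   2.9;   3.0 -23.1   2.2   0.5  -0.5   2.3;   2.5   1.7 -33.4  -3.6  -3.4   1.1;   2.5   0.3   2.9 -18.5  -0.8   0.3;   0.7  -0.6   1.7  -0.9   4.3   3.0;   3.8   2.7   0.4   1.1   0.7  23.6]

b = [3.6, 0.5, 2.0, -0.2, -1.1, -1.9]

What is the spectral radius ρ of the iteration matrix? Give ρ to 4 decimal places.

A = D + L + U where D = diag(26.9, -23.1, -33.4, -18.5, 4.3, 23.6).
Jacobi: T = -D⁻¹(L+U), T[3,4] = -(-0.8)/(-18.5) = -0.0432; T[3,3] = 0.
  T[0,:] = [+0.0000  +0.0520  -0.0855  -0.1115  +0.0112  -0.1078]
  T[1,:] = [+0.1299  +0.0000  +0.0952  +0.0216  -0.0216  +0.0996]
  T[2,:] = [+0.0749  +0.0509  +0.0000  -0.1078  -0.1018  +0.0329]
  T[3,:] = [+0.1351  +0.0162  +0.1568  +0.0000  -0.0432  +0.0162]
  T[4,:] = [-0.1628  +0.1395  -0.3953  +0.2093  +0.0000  -0.6977]
  T[5,:] = [-0.1610  -0.1144  -0.0169  -0.0466  -0.0297  +0.0000]
moduli |λ_i(T)| = 0.2681, 0.2249, 0.2249, 0.2069, 0.0644, 0.0644.
ρ = 0.2681; 0.2681 < 1: convergent.

0.2681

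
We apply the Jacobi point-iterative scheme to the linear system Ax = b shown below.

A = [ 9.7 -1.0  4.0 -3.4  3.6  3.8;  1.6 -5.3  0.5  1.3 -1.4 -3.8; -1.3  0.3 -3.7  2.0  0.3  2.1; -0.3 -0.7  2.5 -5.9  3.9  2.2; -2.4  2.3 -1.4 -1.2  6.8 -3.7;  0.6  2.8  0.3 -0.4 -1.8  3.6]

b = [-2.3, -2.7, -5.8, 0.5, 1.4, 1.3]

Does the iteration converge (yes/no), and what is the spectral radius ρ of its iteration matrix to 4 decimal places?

no, ρ = 1.1212

Write A = D+L+U with D = diag(9.7, -5.3, -3.7, -5.9, 6.8, 3.6).
T_J = -D⁻¹(L+U): T[2,3] = -(2)/(-3.7) = +0.5405; T[2,2] = 0.
  T[0,:] = [+0.0000 +0.1031 -0.4124 +0.3505 -0.3711 -0.3918]
  T[1,:] = [+0.3019 +0.0000 +0.0943 +0.2453 -0.2642 -0.7170]
  T[2,:] = [-0.3514 +0.0811 +0.0000 +0.5405 +0.0811 +0.5676]
  T[3,:] = [-0.0508 -0.1186 +0.4237 +0.0000 +0.6610 +0.3729]
  T[4,:] = [+0.3529 -0.3382 +0.2059 +0.1765 +0.0000 +0.5441]
  T[5,:] = [-0.1667 -0.7778 -0.0833 +0.1111 +0.5000 +0.0000]
eigenvalue magnitudes: 1.1212, 0.7248, 0.6977, 0.6977, 0.6367, 0.1709.
ρ(T) = max|λ| = 1.1212; 1.1212 > 1, so it fails to converge.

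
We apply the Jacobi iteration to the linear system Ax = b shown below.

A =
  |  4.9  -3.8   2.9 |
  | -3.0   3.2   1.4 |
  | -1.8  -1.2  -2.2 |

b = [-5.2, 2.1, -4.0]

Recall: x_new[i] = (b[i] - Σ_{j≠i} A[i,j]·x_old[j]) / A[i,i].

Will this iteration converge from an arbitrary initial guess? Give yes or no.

Let D = diag(4.9, 3.2, -2.2); L, U the strict triangles.
Jacobi: T = -D⁻¹(L+U), T[0,2] = -(2.9)/(4.9) = -0.5918; T[0,0] = 0.
  T[0,:] = [+0.0000 +0.7755 -0.5918]
  T[1,:] = [+0.9375 +0.0000 -0.4375]
  T[2,:] = [-0.8182 -0.5455 +0.0000]
|roots of det(T-λI)|: 1.3689, 0.8955, 0.4733.
spectral radius ρ = 1.3689; 1.3689 > 1 ⇒ diverges.

no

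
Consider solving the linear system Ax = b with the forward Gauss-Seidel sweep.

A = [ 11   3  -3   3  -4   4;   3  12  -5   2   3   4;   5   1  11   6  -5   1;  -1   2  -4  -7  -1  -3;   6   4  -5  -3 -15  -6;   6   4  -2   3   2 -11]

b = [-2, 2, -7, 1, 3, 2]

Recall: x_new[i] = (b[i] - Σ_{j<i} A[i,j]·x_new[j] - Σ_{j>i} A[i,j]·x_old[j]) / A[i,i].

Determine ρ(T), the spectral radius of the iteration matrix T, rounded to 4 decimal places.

0.8384

Split A = D + L + U, D = diag(11, 12, 11, -7, -15, -11).
GS T = -(D+L)⁻¹U: row 0 first, T[0,1] = -(3)/(11) = -0.2727; later rows by forward substitution.
  T[0,:] = [+0.0000, -0.2727, +0.2727, -0.2727, +0.3636, -0.3636]
  T[1,:] = [+0.0000, +0.0682, +0.3485, -0.0985, -0.3409, -0.2424]
  T[2,:] = [+0.0000, +0.1178, -0.1556, -0.4125, +0.3202, +0.0964]
  T[3,:] = [+0.0000, -0.0089, +0.1495, +0.2466, -0.4752, -0.5010]
  T[4,:] = [+0.0000, -0.1284, +0.2240, -0.0472, +0.0428, -0.5420]
  T[5,:] = [+0.0000, -0.1711, +0.3853, -0.0509, -0.1057, -0.5392]
moduli |λ_i(T)| = 0.8384, 0.3579, 0.3579, 0.2344, 0.0768, 0.0000.
ρ(T) = max|λ| = 0.8384; 0.8384 < 1 ⇒ converges.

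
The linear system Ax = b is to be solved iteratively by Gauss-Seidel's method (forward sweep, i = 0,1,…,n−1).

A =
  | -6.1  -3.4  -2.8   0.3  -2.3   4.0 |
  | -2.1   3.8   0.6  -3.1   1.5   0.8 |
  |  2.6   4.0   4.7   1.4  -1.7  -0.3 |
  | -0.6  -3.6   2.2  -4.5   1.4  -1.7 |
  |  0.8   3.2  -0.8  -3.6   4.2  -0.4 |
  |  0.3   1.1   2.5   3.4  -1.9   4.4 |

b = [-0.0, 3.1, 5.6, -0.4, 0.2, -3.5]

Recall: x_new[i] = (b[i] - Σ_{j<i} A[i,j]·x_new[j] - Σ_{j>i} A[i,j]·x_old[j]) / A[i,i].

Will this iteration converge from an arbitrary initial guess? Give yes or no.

Write A = D+L+U with D = diag(-6.1, 3.8, 4.7, -4.5, 4.2, 4.4).
Gauss-Seidel: T = -(D+L)⁻¹U, row 0 first, T[0,1] = -(-3.4)/(-6.1) = -0.5574; later rows by forward substitution.
  T[0,:] = [+0.0000  -0.5574  -0.4590  +0.0492  -0.3770  +0.6557]
  T[1,:] = [+0.0000  -0.3080  -0.4116  +0.8430  -0.6031  +0.1519]
  T[2,:] = [+0.0000  +0.5705  +0.6042  -1.0425  +1.0836  -0.4282]
  T[3,:] = [+0.0000  +0.5996  +0.6858  -1.1906  +1.3736  -0.7960]
  T[4,:] = [+0.0000  +0.9635  +1.1039  -1.8707  +1.9151  -0.9092]
  T[5,:] = [+0.0000  -0.2564  -0.2624  +0.4904  -0.6736  +0.3831]
eigenvalue magnitudes: 1.2281, 0.2244, 0.2244, 0.0802, 0.0107, 0.0000.
ρ = 1.2281; 1.2281 > 1, so it fails to converge.

no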